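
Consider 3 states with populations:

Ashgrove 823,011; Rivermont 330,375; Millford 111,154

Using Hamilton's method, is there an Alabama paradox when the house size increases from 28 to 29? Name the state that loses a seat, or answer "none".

Millford

At 28 seats: Ashgrove 18, Rivermont 7, Millford 3.
At 29 seats: Ashgrove 19, Rivermont 8, Millford 2.
Millford drops from 3 to 2.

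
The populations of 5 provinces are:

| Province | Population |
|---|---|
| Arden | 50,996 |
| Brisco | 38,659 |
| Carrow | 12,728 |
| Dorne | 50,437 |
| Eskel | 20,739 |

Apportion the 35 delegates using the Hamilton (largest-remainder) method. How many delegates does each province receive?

Arden 10; Brisco 8; Carrow 3; Dorne 10; Eskel 4

Total 173559; standard divisor 173559/35 ≈ 4958.829.
Standard quotas: Arden 10.2839, Brisco 7.7960, Carrow 2.5667, Dorne 10.1712, Eskel 4.1822.
Lower quotas: Arden 10, Brisco 7, Carrow 2, Dorne 10, Eskel 4 (sum 33, leaving 2 seats).
Remainders in descending order: Brisco 0.7960, Carrow 0.5667, Arden 0.2839, Eskel 0.1822, Dorne 0.1712.
The surplus seats go to Brisco, Carrow.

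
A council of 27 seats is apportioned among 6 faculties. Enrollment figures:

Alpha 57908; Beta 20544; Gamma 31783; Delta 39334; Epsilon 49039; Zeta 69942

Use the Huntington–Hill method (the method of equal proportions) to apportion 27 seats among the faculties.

Alpha 6, Beta 2, Gamma 3, Delta 4, Epsilon 5, Zeta 7

With divisor 9959: modified quotas Alpha 5.815, Beta 2.063, Gamma 3.191, Delta 3.950, Epsilon 4.924, Zeta 7.023.
Geometric-mean thresholds: Alpha √(5·6)=5.477, Beta √(2·3)=2.449, Gamma √(3·4)=3.464, Delta √(3·4)=3.464, Epsilon √(4·5)=4.472, Zeta √(7·8)=7.483.
Each quota rounded against its threshold gives Alpha 6, Beta 2, Gamma 3, Delta 4, Epsilon 5, Zeta 7 (total 27).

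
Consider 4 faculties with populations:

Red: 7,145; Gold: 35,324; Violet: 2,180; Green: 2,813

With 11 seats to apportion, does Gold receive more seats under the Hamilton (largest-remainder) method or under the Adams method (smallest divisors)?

Hamilton

Hamilton: Red 2, Gold 8, Violet 0, Green 1.
Adams: Red 2, Gold 7, Violet 1, Green 1.
Gold gets 8 under Hamilton and 7 under Adams.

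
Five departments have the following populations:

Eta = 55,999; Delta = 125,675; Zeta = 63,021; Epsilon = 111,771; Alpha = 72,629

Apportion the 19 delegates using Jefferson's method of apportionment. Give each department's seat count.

Standard divisor 429095/19 ≈ 22583.947; standard quotas: Eta 2.480, Delta 5.565, Zeta 2.791, Epsilon 4.949, Alpha 3.216.
Rounding down gives 2, 5, 2, 4, 3 = 16 seats, so the divisor must be adjusted.
With modified divisor 19800: modified quotas Eta 2.828, Delta 6.347, Zeta 3.183, Epsilon 5.645, Alpha 3.668.
Rounding down: Eta 2, Delta 6, Zeta 3, Epsilon 5, Alpha 3 (total 19).

Eta=2, Delta=6, Zeta=3, Epsilon=5, Alpha=3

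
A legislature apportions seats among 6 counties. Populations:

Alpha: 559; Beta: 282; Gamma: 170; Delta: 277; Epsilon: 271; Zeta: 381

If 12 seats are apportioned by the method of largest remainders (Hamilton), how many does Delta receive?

The standard divisor is 1940/12 ≈ 161.667.
Standard quotas: Alpha 3.458, Beta 1.744, Gamma 1.052, Delta 1.713, Epsilon 1.676, Zeta 2.357.
Lower quotas: Alpha 3, Beta 1, Gamma 1, Delta 1, Epsilon 1, Zeta 2 (sum 9, leaving 3 seats).
Remainders in descending order: Beta 0.744, Delta 0.713, Epsilon 0.676, Alpha 0.458, Zeta 0.357, Gamma 0.052.
The surplus seats go to Beta, Delta, Epsilon.
Delta receives 2.

2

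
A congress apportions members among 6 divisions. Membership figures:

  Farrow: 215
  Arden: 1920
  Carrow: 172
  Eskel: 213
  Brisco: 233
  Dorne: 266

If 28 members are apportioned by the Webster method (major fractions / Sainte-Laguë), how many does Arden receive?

Standard divisor 3019/28 ≈ 107.821; standard quotas: Farrow 1.994, Arden 17.807, Carrow 1.595, Eskel 1.975, Brisco 2.161, Dorne 2.467.
Rounding to the nearest integer gives Farrow 2, Arden 18, Carrow 2, Eskel 2, Brisco 2, Dorne 2 — total 28, matching the house size, so no adjustment is needed.
Arden receives 18.

18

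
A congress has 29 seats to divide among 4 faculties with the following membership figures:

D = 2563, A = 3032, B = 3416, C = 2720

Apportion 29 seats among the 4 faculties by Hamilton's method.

Standard divisor: 11731 ÷ 29 ≈ 404.517.
Standard quotas: D 6.336, A 7.495, B 8.445, C 6.724.
Lower quotas: D 6, A 7, B 8, C 6 (sum 27, leaving 2 seats).
Remainders in descending order: C 0.724, A 0.495, B 0.445, D 0.336.
Largest remainders: C, A receive the extra seats.

D=6, A=8, B=8, C=7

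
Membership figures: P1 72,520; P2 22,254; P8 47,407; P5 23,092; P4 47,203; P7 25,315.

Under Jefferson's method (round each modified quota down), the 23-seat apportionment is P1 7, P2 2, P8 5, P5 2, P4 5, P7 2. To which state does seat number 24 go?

P1

Priority for the next seat is population ÷ (current seats + 1).
Priorities: P1 9065.000, P2 7418.000, P8 7901.167, P5 7697.333, P4 7867.167, P7 8438.333.
Highest priority: P1.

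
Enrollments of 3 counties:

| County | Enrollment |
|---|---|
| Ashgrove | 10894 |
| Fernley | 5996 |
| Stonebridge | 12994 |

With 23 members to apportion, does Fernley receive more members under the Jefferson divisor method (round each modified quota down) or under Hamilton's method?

Hamilton

Jefferson: Ashgrove 9, Fernley 4, Stonebridge 10.
Hamilton: Ashgrove 8, Fernley 5, Stonebridge 10.
Fernley gets 4 under Jefferson and 5 under Hamilton.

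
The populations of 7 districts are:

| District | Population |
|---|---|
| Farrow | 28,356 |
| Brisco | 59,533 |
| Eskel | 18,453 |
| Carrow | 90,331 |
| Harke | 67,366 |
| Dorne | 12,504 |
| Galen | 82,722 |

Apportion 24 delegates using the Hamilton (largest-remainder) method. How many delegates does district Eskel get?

1

The standard divisor is 359265/24 ≈ 14969.375.
Standard quotas: Farrow 1.8943, Brisco 3.9770, Eskel 1.2327, Carrow 6.0344, Harke 4.5003, Dorne 0.8353, Galen 5.5261.
Lower quotas: Farrow 1, Brisco 3, Eskel 1, Carrow 6, Harke 4, Dorne 0, Galen 5 (sum 20, leaving 4 seats).
Remainders in descending order: Brisco 0.9770, Farrow 0.8943, Dorne 0.8353, Galen 0.5261, Harke 0.5003, Eskel 0.2327, Carrow 0.0344.
Largest remainders: Brisco, Farrow, Dorne, Galen receive the extra seats.
Eskel receives 1.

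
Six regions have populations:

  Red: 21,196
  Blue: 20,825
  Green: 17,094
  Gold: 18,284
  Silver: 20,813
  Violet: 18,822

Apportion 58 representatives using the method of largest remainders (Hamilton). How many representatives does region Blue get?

10

The standard divisor is 117034/58 ≈ 2017.828.
Standard quotas: Red 10.5044, Blue 10.3205, Green 8.4715, Gold 9.0612, Silver 10.3146, Violet 9.3279.
Lower quotas: Red 10, Blue 10, Green 8, Gold 9, Silver 10, Violet 9 (sum 56, leaving 2 seats).
Remainders in descending order: Red 0.5044, Green 0.4715, Violet 0.3279, Blue 0.3205, Silver 0.3146, Gold 0.0612.
The surplus seats go to Red, Green.
Blue receives 10.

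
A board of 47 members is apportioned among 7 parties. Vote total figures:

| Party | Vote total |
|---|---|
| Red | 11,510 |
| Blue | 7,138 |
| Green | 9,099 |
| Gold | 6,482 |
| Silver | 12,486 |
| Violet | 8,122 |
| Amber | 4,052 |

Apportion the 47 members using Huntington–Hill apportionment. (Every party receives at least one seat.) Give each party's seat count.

Red: 9, Blue: 6, Green: 7, Gold: 5, Silver: 10, Violet: 7, Amber: 3

With divisor 1235: modified quotas Red 9.320, Blue 5.780, Green 7.368, Gold 5.249, Silver 10.110, Violet 6.577, Amber 3.281.
Geometric-mean thresholds: Red √(9·10)=9.487, Blue √(5·6)=5.477, Green √(7·8)=7.483, Gold √(5·6)=5.477, Silver √(10·11)=10.488, Violet √(6·7)=6.481, Amber √(3·4)=3.464.
Each quota rounded against its threshold gives Red 9, Blue 6, Green 7, Gold 5, Silver 10, Violet 7, Amber 3 (total 47).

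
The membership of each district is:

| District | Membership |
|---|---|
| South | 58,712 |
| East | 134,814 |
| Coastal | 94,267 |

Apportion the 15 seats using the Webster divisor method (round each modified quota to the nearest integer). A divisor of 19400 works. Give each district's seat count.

South 3; East 7; Coastal 5

With modified divisor 19400: modified quotas South 3.026, East 6.949, Coastal 4.859.
Rounding to the nearest integer: South 3, East 7, Coastal 5 (total 15).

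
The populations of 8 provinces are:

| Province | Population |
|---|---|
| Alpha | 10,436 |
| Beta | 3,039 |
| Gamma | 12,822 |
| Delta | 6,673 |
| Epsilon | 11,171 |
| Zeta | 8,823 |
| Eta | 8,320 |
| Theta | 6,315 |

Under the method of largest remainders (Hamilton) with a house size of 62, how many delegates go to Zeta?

8

Standard divisor: 67599 ÷ 62 ≈ 1090.306.
Standard quotas: Alpha 9.5716, Beta 2.7873, Gamma 11.7600, Delta 6.1203, Epsilon 10.2457, Zeta 8.0922, Eta 7.6309, Theta 5.7919.
Lower quotas: Alpha 9, Beta 2, Gamma 11, Delta 6, Epsilon 10, Zeta 8, Eta 7, Theta 5 (sum 58, leaving 4 seats).
Remainders in descending order: Theta 0.7919, Beta 0.7873, Gamma 0.7600, Eta 0.6309, Alpha 0.5716, Epsilon 0.2457, Delta 0.1203, Zeta 0.0922.
Largest remainders: Theta, Beta, Gamma, Eta receive the extra seats.
Zeta receives 8.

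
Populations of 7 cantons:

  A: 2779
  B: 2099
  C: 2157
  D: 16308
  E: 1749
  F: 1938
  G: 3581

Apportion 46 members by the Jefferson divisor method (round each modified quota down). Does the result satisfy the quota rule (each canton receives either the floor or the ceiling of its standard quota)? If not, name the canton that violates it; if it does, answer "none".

Standard quotas: A 4.176, B 3.154, C 3.241, D 24.506, E 2.628, F 2.912, G 5.381.
Jefferson allocation: A 4, B 3, C 3, D 26, E 2, F 3, G 5.
D has quota 24.506 (lower 24, upper 25) but receives 26 — outside the quota interval.

D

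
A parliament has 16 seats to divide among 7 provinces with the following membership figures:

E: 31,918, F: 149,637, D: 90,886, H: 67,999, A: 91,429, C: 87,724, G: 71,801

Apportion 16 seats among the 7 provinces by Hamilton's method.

E 1; F 4; D 2; H 2; A 3; C 2; G 2

Total 591394; standard divisor 591394/16 ≈ 36962.125.
Standard quotas: E 0.8635, F 4.0484, D 2.4589, H 1.8397, A 2.4736, C 2.3733, G 1.9426.
Lower quotas: E 0, F 4, D 2, H 1, A 2, C 2, G 1 (sum 12, leaving 4 seats).
Remainders in descending order: G 0.9426, E 0.8635, H 0.8397, A 0.4736, D 0.4589, C 0.3733, F 0.0484.
Largest remainders: G, E, H, A receive the extra seats.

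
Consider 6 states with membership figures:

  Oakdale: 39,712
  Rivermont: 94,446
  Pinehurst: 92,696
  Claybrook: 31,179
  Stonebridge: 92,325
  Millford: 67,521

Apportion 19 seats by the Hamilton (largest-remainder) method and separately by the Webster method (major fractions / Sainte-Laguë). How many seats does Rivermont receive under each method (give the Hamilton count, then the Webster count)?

Hamilton: Oakdale 2, Rivermont 4, Pinehurst 4, Claybrook 2, Stonebridge 4, Millford 3.
Webster: Oakdale 2, Rivermont 5, Pinehurst 4, Claybrook 1, Stonebridge 4, Millford 3.
Rivermont gets 4 under Hamilton and 5 under Webster.

4 and 5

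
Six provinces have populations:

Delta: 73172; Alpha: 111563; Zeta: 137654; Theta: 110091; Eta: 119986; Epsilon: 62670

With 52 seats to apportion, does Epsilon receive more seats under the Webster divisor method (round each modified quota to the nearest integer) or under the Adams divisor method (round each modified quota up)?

Adams

Webster: Delta 6, Alpha 10, Zeta 12, Theta 9, Eta 10, Epsilon 5.
Adams: Delta 6, Alpha 9, Zeta 12, Theta 9, Eta 10, Epsilon 6.
Epsilon gets 5 under Webster and 6 under Adams.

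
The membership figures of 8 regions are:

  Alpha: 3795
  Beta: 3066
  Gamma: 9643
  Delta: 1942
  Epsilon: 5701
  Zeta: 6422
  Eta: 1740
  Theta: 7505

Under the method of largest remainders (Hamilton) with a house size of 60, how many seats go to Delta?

The standard divisor is 39814/60 ≈ 663.567.
Standard quotas: Alpha 5.7191, Beta 4.6205, Gamma 14.5321, Delta 2.9266, Epsilon 8.5915, Zeta 9.6780, Eta 2.6222, Theta 11.3101.
Lower quotas: Alpha 5, Beta 4, Gamma 14, Delta 2, Epsilon 8, Zeta 9, Eta 2, Theta 11 (sum 55, leaving 5 seats).
Remainders in descending order: Delta 0.9266, Alpha 0.7191, Zeta 0.6780, Eta 0.6222, Beta 0.6205, Epsilon 0.5915, Gamma 0.5321, Theta 0.3101.
The surplus seats go to Delta, Alpha, Zeta, Eta, Beta.
Delta receives 3.

3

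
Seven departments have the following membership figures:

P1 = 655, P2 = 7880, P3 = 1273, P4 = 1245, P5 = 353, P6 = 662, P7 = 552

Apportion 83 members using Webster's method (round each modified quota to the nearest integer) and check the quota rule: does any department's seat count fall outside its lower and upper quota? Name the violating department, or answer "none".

P2

Standard quotas: P1 4.308, P2 51.826, P3 8.372, P4 8.188, P5 2.322, P6 4.354, P7 3.630.
Webster allocation: P1 4, P2 53, P3 8, P4 8, P5 2, P6 4, P7 4.
P2 has quota 51.826 (lower 51, upper 52) but receives 53 — outside the quota interval.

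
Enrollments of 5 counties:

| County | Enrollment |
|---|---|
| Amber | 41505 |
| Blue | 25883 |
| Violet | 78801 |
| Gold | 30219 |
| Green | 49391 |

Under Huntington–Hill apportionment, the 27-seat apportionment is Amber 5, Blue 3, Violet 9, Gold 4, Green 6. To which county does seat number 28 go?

Violet

Priority for the next seat is population ÷ (√(s·(s+1))).
Priorities: Amber 7577.742, Blue 7471.779, Violet 8306.355, Gold 6757.174, Green 7621.197.
Highest priority: Violet.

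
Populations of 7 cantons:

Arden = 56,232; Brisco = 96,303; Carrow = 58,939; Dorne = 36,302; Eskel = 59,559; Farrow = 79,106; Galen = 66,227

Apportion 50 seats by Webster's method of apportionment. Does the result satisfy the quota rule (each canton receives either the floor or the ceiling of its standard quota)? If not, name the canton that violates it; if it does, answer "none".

none

Standard quotas: Arden 6.211, Brisco 10.637, Carrow 6.510, Dorne 4.010, Eskel 6.579, Farrow 8.738, Galen 7.315.
Webster allocation: Arden 6, Brisco 11, Carrow 6, Dorne 4, Eskel 7, Farrow 9, Galen 7.
Every allocation lies between the lower and upper quota.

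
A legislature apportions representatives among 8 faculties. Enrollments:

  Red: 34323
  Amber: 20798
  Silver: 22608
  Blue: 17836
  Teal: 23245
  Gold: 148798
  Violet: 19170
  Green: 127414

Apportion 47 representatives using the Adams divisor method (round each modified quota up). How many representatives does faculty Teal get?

3

Standard divisor 414192/47 ≈ 8812.596; standard quotas: Red 3.895, Amber 2.360, Silver 2.565, Blue 2.024, Teal 2.638, Gold 16.885, Violet 2.175, Green 14.458.
Rounding up gives 4, 3, 3, 3, 3, 17, 3, 15 = 51 seats, so the divisor must be adjusted.
With modified divisor 9700: modified quotas Red 3.538, Amber 2.144, Silver 2.331, Blue 1.839, Teal 2.396, Gold 15.340, Violet 1.976, Green 13.135.
Rounding up: Red 4, Amber 3, Silver 3, Blue 2, Teal 3, Gold 16, Violet 2, Green 14 (total 47).
Teal receives 3.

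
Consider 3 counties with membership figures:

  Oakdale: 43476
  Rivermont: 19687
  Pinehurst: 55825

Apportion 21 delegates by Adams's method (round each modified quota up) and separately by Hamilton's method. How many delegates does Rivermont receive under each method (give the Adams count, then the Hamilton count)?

4 and 3

Adams: Oakdale 8, Rivermont 4, Pinehurst 9.
Hamilton: Oakdale 8, Rivermont 3, Pinehurst 10.
Rivermont gets 4 under Adams and 3 under Hamilton.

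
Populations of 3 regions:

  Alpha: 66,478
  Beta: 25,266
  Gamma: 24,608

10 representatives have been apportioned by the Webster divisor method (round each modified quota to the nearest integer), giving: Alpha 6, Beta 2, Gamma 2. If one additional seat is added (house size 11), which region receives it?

Priority for the next seat is population ÷ (current seats + 0.5).
Priorities: Alpha 10227.385, Beta 10106.400, Gamma 9843.200.
Highest priority: Alpha.

Alpha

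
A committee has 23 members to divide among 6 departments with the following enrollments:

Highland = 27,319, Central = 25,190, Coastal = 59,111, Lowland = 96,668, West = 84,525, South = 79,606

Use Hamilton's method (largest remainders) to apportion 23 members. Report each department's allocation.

The standard divisor is 372419/23 ≈ 16192.13.
Standard quotas: Highland 1.6872, Central 1.5557, Coastal 3.6506, Lowland 5.9701, West 5.2201, South 4.9163.
Lower quotas: Highland 1, Central 1, Coastal 3, Lowland 5, West 5, South 4 (sum 19, leaving 4 seats).
Remainders in descending order: Lowland 0.9701, South 0.9163, Highland 0.6872, Coastal 0.6506, Central 0.5557, West 0.2201.
Largest remainders: Lowland, South, Highland, Coastal receive the extra seats.

Highland: 2, Central: 1, Coastal: 4, Lowland: 6, West: 5, South: 5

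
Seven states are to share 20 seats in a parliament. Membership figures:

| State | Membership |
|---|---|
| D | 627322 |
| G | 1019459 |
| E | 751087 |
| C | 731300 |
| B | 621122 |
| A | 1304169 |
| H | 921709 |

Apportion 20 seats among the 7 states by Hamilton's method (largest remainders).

D 2, G 3, E 3, C 3, B 2, A 4, H 3

The standard divisor is 5976168/20 ≈ 298808.4.
Standard quotas: D 2.0994, G 3.4117, E 2.5136, C 2.4474, B 2.0787, A 4.3646, H 3.0846.
Lower quotas: D 2, G 3, E 2, C 2, B 2, A 4, H 3 (sum 18, leaving 2 seats).
Remainders in descending order: E 0.5136, C 0.4474, G 0.4117, A 0.3646, D 0.0994, H 0.0846, B 0.0787.
The surplus seats go to E, C.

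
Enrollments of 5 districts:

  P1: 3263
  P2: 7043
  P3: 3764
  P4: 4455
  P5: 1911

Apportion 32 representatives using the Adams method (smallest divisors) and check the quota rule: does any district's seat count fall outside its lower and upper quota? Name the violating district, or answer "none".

none

Standard quotas: P1 5.109, P2 11.028, P3 5.894, P4 6.976, P5 2.992.
Adams allocation: P1 5, P2 11, P3 6, P4 7, P5 3.
Every allocation lies between the lower and upper quota.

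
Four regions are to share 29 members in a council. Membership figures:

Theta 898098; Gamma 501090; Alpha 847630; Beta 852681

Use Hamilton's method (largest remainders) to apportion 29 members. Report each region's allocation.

The standard divisor is 3099499/29 ≈ 106879.276.
Standard quotas: Theta 8.4029, Gamma 4.6884, Alpha 7.9307, Beta 7.9780.
Lower quotas: Theta 8, Gamma 4, Alpha 7, Beta 7 (sum 26, leaving 3 seats).
Remainders in descending order: Beta 0.9780, Alpha 0.9307, Gamma 0.6884, Theta 0.4029.
Largest remainders: Beta, Alpha, Gamma receive the extra seats.

Theta 8; Gamma 5; Alpha 8; Beta 8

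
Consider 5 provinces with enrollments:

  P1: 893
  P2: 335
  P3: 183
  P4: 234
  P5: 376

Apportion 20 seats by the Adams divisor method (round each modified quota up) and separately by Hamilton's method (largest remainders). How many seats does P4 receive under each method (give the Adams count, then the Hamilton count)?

3 and 2

Adams: P1 8, P2 3, P3 2, P4 3, P5 4.
Hamilton: P1 9, P2 3, P3 2, P4 2, P5 4.
P4 gets 3 under Adams and 2 under Hamilton.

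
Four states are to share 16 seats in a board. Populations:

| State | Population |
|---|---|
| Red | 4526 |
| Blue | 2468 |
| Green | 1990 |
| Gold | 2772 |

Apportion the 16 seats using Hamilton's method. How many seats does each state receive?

Red=6; Blue=3; Green=3; Gold=4

Total 11756; standard divisor 11756/16 ≈ 734.75.
Standard quotas: Red 6.160, Blue 3.359, Green 2.708, Gold 3.773.
Lower quotas: Red 6, Blue 3, Green 2, Gold 3 (sum 14, leaving 2 seats).
Remainders in descending order: Gold 0.773, Green 0.708, Blue 0.359, Red 0.160.
The surplus seats go to Gold, Green.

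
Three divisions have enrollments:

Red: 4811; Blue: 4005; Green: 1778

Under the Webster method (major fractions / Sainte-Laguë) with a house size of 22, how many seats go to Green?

4

Standard divisor 10594/22 ≈ 481.545; standard quotas: Red 9.991, Blue 8.317, Green 3.692.
Rounding to the nearest integer gives Red 10, Blue 8, Green 4 — total 22, matching the house size, so no adjustment is needed.
Green receives 4.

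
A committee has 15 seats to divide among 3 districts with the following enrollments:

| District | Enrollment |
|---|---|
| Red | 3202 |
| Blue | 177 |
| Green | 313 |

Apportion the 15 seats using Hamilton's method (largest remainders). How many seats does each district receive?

Standard divisor: 3692 ÷ 15 ≈ 246.133.
Standard quotas: Red 13.009, Blue 0.719, Green 1.272.
Lower quotas: Red 13, Blue 0, Green 1 (sum 14, leaving 1 seat).
Remainders in descending order: Blue 0.719, Green 0.272, Red 0.009.
The surplus seat goes to Blue.

Red=13, Blue=1, Green=1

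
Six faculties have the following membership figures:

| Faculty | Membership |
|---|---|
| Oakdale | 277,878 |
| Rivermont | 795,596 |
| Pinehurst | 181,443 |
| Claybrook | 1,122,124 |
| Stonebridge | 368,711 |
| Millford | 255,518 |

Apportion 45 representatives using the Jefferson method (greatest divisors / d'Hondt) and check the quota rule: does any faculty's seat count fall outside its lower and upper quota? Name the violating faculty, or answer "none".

Claybrook

Standard quotas: Oakdale 4.166, Rivermont 11.929, Pinehurst 2.720, Claybrook 16.825, Stonebridge 5.528, Millford 3.831.
Jefferson allocation: Oakdale 4, Rivermont 12, Pinehurst 2, Claybrook 18, Stonebridge 5, Millford 4.
Claybrook has quota 16.825 (lower 16, upper 17) but receives 18 — outside the quota interval.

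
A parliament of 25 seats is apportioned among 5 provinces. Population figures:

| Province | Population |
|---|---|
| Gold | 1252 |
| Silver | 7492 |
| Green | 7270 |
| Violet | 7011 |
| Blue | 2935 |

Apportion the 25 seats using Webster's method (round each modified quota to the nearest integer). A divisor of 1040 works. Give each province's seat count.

With modified divisor 1040: modified quotas Gold 1.204, Silver 7.204, Green 6.990, Violet 6.741, Blue 2.822.
Rounding to the nearest integer: Gold 1, Silver 7, Green 7, Violet 7, Blue 3 (total 25).

Gold: 1, Silver: 7, Green: 7, Violet: 7, Blue: 3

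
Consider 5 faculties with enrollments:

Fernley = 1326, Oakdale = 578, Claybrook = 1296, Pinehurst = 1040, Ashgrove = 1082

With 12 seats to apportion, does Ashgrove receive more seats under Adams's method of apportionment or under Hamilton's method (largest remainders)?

Adams: Fernley 3, Oakdale 2, Claybrook 3, Pinehurst 2, Ashgrove 2.
Hamilton: Fernley 3, Oakdale 1, Claybrook 3, Pinehurst 2, Ashgrove 3.
Ashgrove gets 2 under Adams and 3 under Hamilton.

Hamilton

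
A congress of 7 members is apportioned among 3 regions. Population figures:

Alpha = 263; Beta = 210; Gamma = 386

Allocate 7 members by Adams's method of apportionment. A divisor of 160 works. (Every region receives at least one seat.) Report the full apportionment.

With modified divisor 160: modified quotas Alpha 1.644, Beta 1.312, Gamma 2.413.
Rounding up: Alpha 2, Beta 2, Gamma 3 (total 7).

Alpha: 2; Beta: 2; Gamma: 3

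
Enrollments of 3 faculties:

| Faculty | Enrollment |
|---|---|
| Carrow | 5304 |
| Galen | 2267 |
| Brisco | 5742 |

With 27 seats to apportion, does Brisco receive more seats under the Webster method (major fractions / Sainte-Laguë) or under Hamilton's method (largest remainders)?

Webster: Carrow 11, Galen 5, Brisco 11.
Hamilton: Carrow 11, Galen 4, Brisco 12.
Brisco gets 11 under Webster and 12 under Hamilton.

Hamilton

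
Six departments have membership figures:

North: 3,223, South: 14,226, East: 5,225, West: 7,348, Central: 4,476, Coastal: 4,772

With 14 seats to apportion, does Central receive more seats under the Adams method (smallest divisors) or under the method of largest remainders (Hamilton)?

Adams

Adams: North 1, South 4, East 2, West 3, Central 2, Coastal 2.
Hamilton: North 1, South 5, East 2, West 3, Central 1, Coastal 2.
Central gets 2 under Adams and 1 under Hamilton.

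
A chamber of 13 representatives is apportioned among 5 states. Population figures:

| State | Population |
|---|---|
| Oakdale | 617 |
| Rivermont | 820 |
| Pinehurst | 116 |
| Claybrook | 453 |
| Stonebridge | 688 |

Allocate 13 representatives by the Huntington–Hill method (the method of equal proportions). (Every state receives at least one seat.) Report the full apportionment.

With divisor 218: modified quotas Oakdale 2.830, Rivermont 3.761, Pinehurst 0.532, Claybrook 2.078, Stonebridge 3.156.
Geometric-mean thresholds: Oakdale √(2·3)=2.449, Rivermont √(3·4)=3.464, Pinehurst (min 1), Claybrook √(2·3)=2.449, Stonebridge √(3·4)=3.464.
Each quota rounded against its threshold gives Oakdale 3, Rivermont 4, Pinehurst 1, Claybrook 2, Stonebridge 3 (total 13).

Oakdale 3, Rivermont 4, Pinehurst 1, Claybrook 2, Stonebridge 3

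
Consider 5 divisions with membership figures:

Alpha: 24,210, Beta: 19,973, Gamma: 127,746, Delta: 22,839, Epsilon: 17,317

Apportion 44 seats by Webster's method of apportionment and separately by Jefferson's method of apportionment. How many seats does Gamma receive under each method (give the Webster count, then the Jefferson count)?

Webster: Alpha 5, Beta 4, Gamma 26, Delta 5, Epsilon 4.
Jefferson: Alpha 5, Beta 4, Gamma 27, Delta 5, Epsilon 3.
Gamma gets 26 under Webster and 27 under Jefferson.

26 and 27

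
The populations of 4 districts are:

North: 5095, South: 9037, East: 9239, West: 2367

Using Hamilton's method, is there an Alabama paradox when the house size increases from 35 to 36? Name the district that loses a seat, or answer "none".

At 35 seats: North 7, South 12, East 13, West 3.
At 36 seats: North 7, South 13, East 13, West 3.
No district's allocation decreased.

none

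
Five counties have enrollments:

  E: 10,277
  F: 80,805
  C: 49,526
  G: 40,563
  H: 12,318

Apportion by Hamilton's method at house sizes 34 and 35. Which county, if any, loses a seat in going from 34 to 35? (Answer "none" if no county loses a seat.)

none

At 34 seats: E 2, F 14, C 9, G 7, H 2.
At 35 seats: E 2, F 15, C 9, G 7, H 2.
No county's allocation decreased.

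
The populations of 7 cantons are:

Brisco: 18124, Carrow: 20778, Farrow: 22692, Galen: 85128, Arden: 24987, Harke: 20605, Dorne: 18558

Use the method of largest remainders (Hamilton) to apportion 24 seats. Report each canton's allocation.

Brisco=2, Carrow=2, Farrow=3, Galen=10, Arden=3, Harke=2, Dorne=2

Standard divisor: 210872 ÷ 24 ≈ 8786.333.
Standard quotas: Brisco 2.0627, Carrow 2.3648, Farrow 2.5826, Galen 9.6887, Arden 2.8438, Harke 2.3451, Dorne 2.1121.
Lower quotas: Brisco 2, Carrow 2, Farrow 2, Galen 9, Arden 2, Harke 2, Dorne 2 (sum 21, leaving 3 seats).
Remainders in descending order: Arden 0.8438, Galen 0.6887, Farrow 0.5826, Carrow 0.3648, Harke 0.3451, Dorne 0.1121, Brisco 0.0627.
Largest remainders: Arden, Galen, Farrow receive the extra seats.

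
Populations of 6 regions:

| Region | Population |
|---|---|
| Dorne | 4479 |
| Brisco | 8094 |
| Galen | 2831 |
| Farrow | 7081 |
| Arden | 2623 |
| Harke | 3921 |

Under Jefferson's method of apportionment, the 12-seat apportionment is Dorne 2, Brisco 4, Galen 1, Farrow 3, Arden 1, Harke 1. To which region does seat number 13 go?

Harke

Priority for the next seat is population ÷ (current seats + 1).
Priorities: Dorne 1493.000, Brisco 1618.800, Galen 1415.500, Farrow 1770.250, Arden 1311.500, Harke 1960.500.
Highest priority: Harke.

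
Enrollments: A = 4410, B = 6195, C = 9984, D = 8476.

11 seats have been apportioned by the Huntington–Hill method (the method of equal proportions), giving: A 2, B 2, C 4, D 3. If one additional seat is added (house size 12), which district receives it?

Priority for the next seat is population ÷ (√(s·(s+1))).
Priorities: A 1800.375, B 2529.098, C 2232.490, D 2446.810.
Highest priority: B.

B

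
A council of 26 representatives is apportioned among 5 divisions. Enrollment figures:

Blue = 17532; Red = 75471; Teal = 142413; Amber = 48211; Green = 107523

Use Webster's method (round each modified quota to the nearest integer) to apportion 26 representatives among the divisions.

Blue 1, Red 5, Teal 10, Amber 3, Green 7

Standard divisor 391150/26 ≈ 15044.231; standard quotas: Blue 1.165, Red 5.017, Teal 9.466, Amber 3.205, Green 7.147.
Rounding to the nearest integer gives 1, 5, 9, 3, 7 = 25 seats, so the divisor must be adjusted.
With modified divisor 14700: modified quotas Blue 1.193, Red 5.134, Teal 9.688, Amber 3.280, Green 7.314.
Rounding to the nearest integer: Blue 1, Red 5, Teal 10, Amber 3, Green 7 (total 26).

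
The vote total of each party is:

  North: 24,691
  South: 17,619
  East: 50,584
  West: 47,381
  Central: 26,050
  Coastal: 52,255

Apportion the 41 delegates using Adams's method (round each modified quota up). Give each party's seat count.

Standard divisor 218580/41 ≈ 5331.22; standard quotas: North 4.631, South 3.305, East 9.488, West 8.887, Central 4.886, Coastal 9.802.
Rounding up gives 5, 4, 10, 9, 5, 10 = 43 seats, so the divisor must be adjusted.
With modified divisor 5826.18: modified quotas North 4.238, South 3.024, East 8.682, West 8.132, Central 4.471, Coastal 8.969.
Rounding up: North 5, South 4, East 9, West 9, Central 5, Coastal 9 (total 41).

North=5; South=4; East=9; West=9; Central=5; Coastal=9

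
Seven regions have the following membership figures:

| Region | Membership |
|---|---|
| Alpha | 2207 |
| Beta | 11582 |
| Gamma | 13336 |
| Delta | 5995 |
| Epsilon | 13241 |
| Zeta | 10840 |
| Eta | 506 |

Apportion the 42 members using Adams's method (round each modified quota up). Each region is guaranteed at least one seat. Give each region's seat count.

Alpha 2, Beta 8, Gamma 9, Delta 5, Epsilon 9, Zeta 8, Eta 1

Standard divisor 57707/42 ≈ 1373.976; standard quotas: Alpha 1.606, Beta 8.430, Gamma 9.706, Delta 4.363, Epsilon 9.637, Zeta 7.890, Eta 0.368.
Rounding up gives 2, 9, 10, 5, 10, 8, 1 = 45 seats, so the divisor must be adjusted.
With modified divisor 1490: modified quotas Alpha 1.481, Beta 7.773, Gamma 8.950, Delta 4.023, Epsilon 8.887, Zeta 7.275, Eta 0.340.
Rounding up: Alpha 2, Beta 8, Gamma 9, Delta 5, Epsilon 9, Zeta 8, Eta 1 (total 42).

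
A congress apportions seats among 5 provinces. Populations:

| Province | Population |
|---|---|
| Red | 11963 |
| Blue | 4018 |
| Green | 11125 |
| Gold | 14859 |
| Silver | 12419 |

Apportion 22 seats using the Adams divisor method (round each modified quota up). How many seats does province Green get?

Standard divisor 54384/22 ≈ 2472; standard quotas: Red 4.839, Blue 1.625, Green 4.500, Gold 6.011, Silver 5.024.
Rounding up gives 5, 2, 5, 7, 6 = 25 seats, so the divisor must be adjusted.
With modified divisor 2900: modified quotas Red 4.125, Blue 1.386, Green 3.836, Gold 5.124, Silver 4.282.
Rounding up: Red 5, Blue 2, Green 4, Gold 6, Silver 5 (total 22).
Green receives 4.

4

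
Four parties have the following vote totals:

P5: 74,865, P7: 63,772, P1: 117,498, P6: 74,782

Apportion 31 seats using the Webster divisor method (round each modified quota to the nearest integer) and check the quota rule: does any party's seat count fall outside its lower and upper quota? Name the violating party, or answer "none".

none

Standard quotas: P5 7.013, P7 5.974, P1 11.007, P6 7.006.
Webster allocation: P5 7, P7 6, P1 11, P6 7.
Every allocation lies between the lower and upper quota.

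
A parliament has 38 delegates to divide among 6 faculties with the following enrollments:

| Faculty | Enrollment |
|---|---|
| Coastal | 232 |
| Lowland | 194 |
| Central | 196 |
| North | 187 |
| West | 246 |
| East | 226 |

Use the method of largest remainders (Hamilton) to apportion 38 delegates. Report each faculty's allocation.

Coastal: 7, Lowland: 6, Central: 6, North: 5, West: 7, East: 7

Standard divisor: 1281 ÷ 38 ≈ 33.711.
Standard quotas: Coastal 6.882, Lowland 5.755, Central 5.814, North 5.547, West 7.297, East 6.704.
Lower quotas: Coastal 6, Lowland 5, Central 5, North 5, West 7, East 6 (sum 34, leaving 4 seats).
Remainders in descending order: Coastal 0.882, Central 0.814, Lowland 0.755, East 0.704, North 0.547, West 0.297.
Largest remainders: Coastal, Central, Lowland, East receive the extra seats.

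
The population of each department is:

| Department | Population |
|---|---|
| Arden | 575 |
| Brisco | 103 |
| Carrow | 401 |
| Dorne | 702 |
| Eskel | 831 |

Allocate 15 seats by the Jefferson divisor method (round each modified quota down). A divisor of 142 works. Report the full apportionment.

Arden 4; Brisco 0; Carrow 2; Dorne 4; Eskel 5

With modified divisor 142: modified quotas Arden 4.049, Brisco 0.725, Carrow 2.824, Dorne 4.944, Eskel 5.852.
Rounding down: Arden 4, Brisco 0, Carrow 2, Dorne 4, Eskel 5 (total 15).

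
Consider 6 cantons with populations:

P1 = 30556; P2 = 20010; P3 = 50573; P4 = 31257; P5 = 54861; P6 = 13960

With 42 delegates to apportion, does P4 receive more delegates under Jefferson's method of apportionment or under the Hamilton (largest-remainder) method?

Hamilton

Jefferson: P1 6, P2 4, P3 11, P4 6, P5 12, P6 3.
Hamilton: P1 6, P2 4, P3 11, P4 7, P5 11, P6 3.
P4 gets 6 under Jefferson and 7 under Hamilton.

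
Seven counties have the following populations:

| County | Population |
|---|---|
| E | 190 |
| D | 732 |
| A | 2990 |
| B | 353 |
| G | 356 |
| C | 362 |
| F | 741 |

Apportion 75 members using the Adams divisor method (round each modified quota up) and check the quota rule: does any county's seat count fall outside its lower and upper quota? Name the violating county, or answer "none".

A

Standard quotas: E 2.490, D 9.591, A 39.177, B 4.625, G 4.665, C 4.743, F 9.709.
Adams allocation: E 3, D 10, A 37, B 5, G 5, C 5, F 10.
A has quota 39.177 (lower 39, upper 40) but receives 37 — outside the quota interval.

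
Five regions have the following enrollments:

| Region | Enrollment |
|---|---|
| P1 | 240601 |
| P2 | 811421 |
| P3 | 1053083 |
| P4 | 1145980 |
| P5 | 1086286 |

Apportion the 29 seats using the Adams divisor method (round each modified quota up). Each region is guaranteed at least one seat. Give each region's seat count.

P1 2, P2 5, P3 7, P4 8, P5 7

Standard divisor 4337371/29 ≈ 149564.517; standard quotas: P1 1.609, P2 5.425, P3 7.041, P4 7.662, P5 7.263.
Rounding up gives 2, 6, 8, 8, 8 = 32 seats, so the divisor must be adjusted.
With modified divisor 163000: modified quotas P1 1.476, P2 4.978, P3 6.461, P4 7.031, P5 6.664.
Rounding up: P1 2, P2 5, P3 7, P4 8, P5 7 (total 29).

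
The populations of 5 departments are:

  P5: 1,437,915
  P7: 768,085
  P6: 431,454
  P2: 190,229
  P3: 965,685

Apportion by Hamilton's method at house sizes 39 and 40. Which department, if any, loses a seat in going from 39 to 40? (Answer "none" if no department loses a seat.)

At 39 seats: P5 15, P7 8, P6 4, P2 2, P3 10.
At 40 seats: P5 15, P7 8, P6 5, P2 2, P3 10.
No department's allocation decreased.

none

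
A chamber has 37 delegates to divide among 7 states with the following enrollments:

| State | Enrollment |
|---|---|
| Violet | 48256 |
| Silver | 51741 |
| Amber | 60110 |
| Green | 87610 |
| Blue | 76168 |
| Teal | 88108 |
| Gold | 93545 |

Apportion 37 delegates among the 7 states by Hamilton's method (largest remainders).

Violet: 4, Silver: 4, Amber: 4, Green: 6, Blue: 6, Teal: 6, Gold: 7

Total 505538; standard divisor 505538/37 ≈ 13663.189.
Standard quotas: Violet 3.5318, Silver 3.7869, Amber 4.3994, Green 6.4121, Blue 5.5747, Teal 6.4486, Gold 6.8465.
Lower quotas: Violet 3, Silver 3, Amber 4, Green 6, Blue 5, Teal 6, Gold 6 (sum 33, leaving 4 seats).
Remainders in descending order: Gold 0.8465, Silver 0.7869, Blue 0.5747, Violet 0.5318, Teal 0.4486, Green 0.4121, Amber 0.3994.
Largest remainders: Gold, Silver, Blue, Violet receive the extra seats.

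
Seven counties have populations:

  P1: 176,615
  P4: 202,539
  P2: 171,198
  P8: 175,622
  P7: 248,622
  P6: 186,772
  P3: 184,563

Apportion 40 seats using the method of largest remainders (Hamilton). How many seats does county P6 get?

6

Standard divisor: 1345931 ÷ 40 ≈ 33648.275.
Standard quotas: P1 5.2489, P4 6.0193, P2 5.0879, P8 5.2193, P7 7.3888, P6 5.5507, P3 5.4851.
Lower quotas: P1 5, P4 6, P2 5, P8 5, P7 7, P6 5, P3 5 (sum 38, leaving 2 seats).
Remainders in descending order: P6 0.5507, P3 0.4851, P7 0.3888, P1 0.2489, P8 0.2193, P2 0.0879, P4 0.0193.
Largest remainders: P6, P3 receive the extra seats.
P6 receives 6.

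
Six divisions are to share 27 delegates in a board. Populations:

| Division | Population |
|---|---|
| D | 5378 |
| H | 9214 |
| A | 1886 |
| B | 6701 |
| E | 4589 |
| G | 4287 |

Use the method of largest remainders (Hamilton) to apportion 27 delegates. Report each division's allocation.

D 4; H 8; A 1; B 6; E 4; G 4

The standard divisor is 32055/27 ≈ 1187.222.
Standard quotas: D 4.5299, H 7.7610, A 1.5886, B 5.6443, E 3.8653, G 3.6109.
Lower quotas: D 4, H 7, A 1, B 5, E 3, G 3 (sum 23, leaving 4 seats).
Remainders in descending order: E 0.8653, H 0.7610, B 0.6443, G 0.6109, A 0.5886, D 0.5299.
The surplus seats go to E, H, B, G.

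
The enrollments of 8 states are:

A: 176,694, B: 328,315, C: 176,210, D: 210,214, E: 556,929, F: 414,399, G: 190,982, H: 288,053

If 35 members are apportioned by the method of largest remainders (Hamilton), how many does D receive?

3

Total 2341796; standard divisor 2341796/35 ≈ 66908.457.
Standard quotas: A 2.6408, B 4.9069, C 2.6336, D 3.1418, E 8.3237, F 6.1935, G 2.8544, H 4.3052.
Lower quotas: A 2, B 4, C 2, D 3, E 8, F 6, G 2, H 4 (sum 31, leaving 4 seats).
Remainders in descending order: B 0.9069, G 0.8544, A 0.6408, C 0.6336, E 0.3237, H 0.3052, F 0.1935, D 0.1418.
The surplus seats go to B, G, A, C.
D receives 3.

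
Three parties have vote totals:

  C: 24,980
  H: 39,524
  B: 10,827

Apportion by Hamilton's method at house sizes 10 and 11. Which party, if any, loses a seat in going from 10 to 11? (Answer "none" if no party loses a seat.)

B

At 10 seats: C 3, H 5, B 2.
At 11 seats: C 4, H 6, B 1.
B drops from 2 to 1.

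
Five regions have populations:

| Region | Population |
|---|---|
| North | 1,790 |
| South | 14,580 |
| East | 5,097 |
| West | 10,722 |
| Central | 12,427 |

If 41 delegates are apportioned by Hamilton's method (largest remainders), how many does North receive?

The standard divisor is 44616/41 ≈ 1088.195.
Standard quotas: North 1.6449, South 13.3983, East 4.6839, West 9.8530, Central 11.4198.
Lower quotas: North 1, South 13, East 4, West 9, Central 11 (sum 38, leaving 3 seats).
Remainders in descending order: West 0.8530, East 0.6839, North 0.6449, Central 0.4198, South 0.3983.
Largest remainders: West, East, North receive the extra seats.
North receives 2.

2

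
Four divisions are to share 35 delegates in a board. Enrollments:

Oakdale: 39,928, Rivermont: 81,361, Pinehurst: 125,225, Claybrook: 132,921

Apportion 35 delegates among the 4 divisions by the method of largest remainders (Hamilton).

Oakdale 4, Rivermont 7, Pinehurst 12, Claybrook 12

Total 379435; standard divisor 379435/35 = 10841.
Standard quotas: Oakdale 3.6831, Rivermont 7.5049, Pinehurst 11.5511, Claybrook 12.2610.
Lower quotas: Oakdale 3, Rivermont 7, Pinehurst 11, Claybrook 12 (sum 33, leaving 2 seats).
Remainders in descending order: Oakdale 0.6831, Pinehurst 0.5511, Rivermont 0.5049, Claybrook 0.2610.
Largest remainders: Oakdale, Pinehurst receive the extra seats.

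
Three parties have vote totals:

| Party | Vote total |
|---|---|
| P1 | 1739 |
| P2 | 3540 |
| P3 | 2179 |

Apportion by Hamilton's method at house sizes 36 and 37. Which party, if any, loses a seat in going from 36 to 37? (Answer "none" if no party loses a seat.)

none

At 36 seats: P1 8, P2 17, P3 11.
At 37 seats: P1 9, P2 17, P3 11.
No party's allocation decreased.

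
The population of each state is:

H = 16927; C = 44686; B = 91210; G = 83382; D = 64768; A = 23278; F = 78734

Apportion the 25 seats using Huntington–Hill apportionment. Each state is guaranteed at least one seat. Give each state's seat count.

H 1, C 3, B 6, G 5, D 4, A 1, F 5

With divisor 16556: modified quotas H 1.022, C 2.699, B 5.509, G 5.036, D 3.912, A 1.406, F 4.756.
Geometric-mean thresholds: H √(1·2)=1.414, C √(2·3)=2.449, B √(5·6)=5.477, G √(5·6)=5.477, D √(3·4)=3.464, A √(1·2)=1.414, F √(4·5)=4.472.
Each quota rounded against its threshold gives H 1, C 3, B 6, G 5, D 4, A 1, F 5 (total 25).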